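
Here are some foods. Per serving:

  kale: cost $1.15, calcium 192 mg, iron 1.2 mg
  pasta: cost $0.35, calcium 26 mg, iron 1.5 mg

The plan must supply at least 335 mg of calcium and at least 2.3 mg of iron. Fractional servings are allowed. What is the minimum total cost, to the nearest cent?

$2.04

kale only: max(335/192, 2.3/1.2) = 1.917 servings → $2.20.
pasta only: max(335/26, 2.3/1.5) = 12.88 servings → $4.51.
kale + pasta with both tight: 1.724 servings and 0.1542 servings → $2.04.
Cheapest feasible corner: $2.04.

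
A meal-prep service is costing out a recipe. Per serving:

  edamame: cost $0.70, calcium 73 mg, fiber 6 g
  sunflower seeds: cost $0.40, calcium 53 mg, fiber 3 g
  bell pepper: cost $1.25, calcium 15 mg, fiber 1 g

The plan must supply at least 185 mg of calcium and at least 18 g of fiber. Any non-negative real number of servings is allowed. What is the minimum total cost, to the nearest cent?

$2.10

edamame only: max(185/73, 18/6) = 3 servings → $2.10.
sunflower seeds only: max(185/53, 18/3) = 6 servings → $2.40.
bell pepper only: max(185/15, 18/1) = 18 servings → $22.50.
edamame + sunflower seeds: the both-tight solution has a negative serving — not a feasible corner.
edamame + bell pepper: intersection lies outside the first quadrant.
sunflower seeds + bell pepper: the both-tight solution has a negative serving — not a feasible corner.
The minimum over all feasible corners is $2.10.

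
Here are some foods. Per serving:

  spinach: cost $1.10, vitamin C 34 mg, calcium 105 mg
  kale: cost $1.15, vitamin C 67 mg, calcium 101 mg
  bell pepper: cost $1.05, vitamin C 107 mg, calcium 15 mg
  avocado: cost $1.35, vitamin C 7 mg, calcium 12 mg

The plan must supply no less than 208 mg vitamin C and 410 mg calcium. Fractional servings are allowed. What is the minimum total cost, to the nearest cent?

Minimising a linear cost over {vitamin C ≥ 208, calcium ≥ 410, servings ≥ 0} — the optimum is at a vertex, using one or two foods.
spinach only: max(208/34, 410/105) = 6.118 servings → $6.73.
kale only: max(208/67, 410/101) = 4.059 servings → $4.67.
bell pepper only: max(208/107, 410/15) = 27.33 servings → $28.70.
avocado only: max(208/7, 410/12) = 34.17 servings → $46.12.
spinach + kale with both tight: 1.795 servings and 2.194 servings → $4.50.
spinach + bell pepper with both tight: 3.8 servings and 0.7366 servings → $4.95.
spinach + avocado with both tight: 1.144 servings and 24.16 servings → $33.87.
kale + bell pepper: intersection lies outside the first quadrant.
kale + avocado: the both-tight solution has a negative serving — not a feasible corner.
bell pepper + avocado with both targets exact would need a negative amount; discard.
The minimum over all feasible corners is $4.50.

$4.50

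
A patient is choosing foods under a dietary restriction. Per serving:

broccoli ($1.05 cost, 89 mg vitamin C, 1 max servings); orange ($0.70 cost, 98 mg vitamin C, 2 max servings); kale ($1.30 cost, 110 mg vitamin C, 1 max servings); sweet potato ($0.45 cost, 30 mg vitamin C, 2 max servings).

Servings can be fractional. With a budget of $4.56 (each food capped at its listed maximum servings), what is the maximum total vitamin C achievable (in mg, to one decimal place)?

Vitamin C per dollar: orange 140, broccoli 84.76, kale 84.62, sweet potato 66.67.
Take 2 servings of orange: spends $1.40, +196.0 mg vitamin C (running total 196.0 mg).
Take 1 serving of broccoli: spends $1.05, +89.0 mg vitamin C (running total 285.0 mg).
Take 1 serving of kale: spends $1.30, +110.0 mg vitamin C (running total 395.0 mg).
Take 1.8 servings of sweet potato: spends $0.81, +54.0 mg vitamin C (running total 449.0 mg).
Filling greedily by vitamin C-per-dollar is optimal for one linear limit, giving 449.0 mg.

449.0 mg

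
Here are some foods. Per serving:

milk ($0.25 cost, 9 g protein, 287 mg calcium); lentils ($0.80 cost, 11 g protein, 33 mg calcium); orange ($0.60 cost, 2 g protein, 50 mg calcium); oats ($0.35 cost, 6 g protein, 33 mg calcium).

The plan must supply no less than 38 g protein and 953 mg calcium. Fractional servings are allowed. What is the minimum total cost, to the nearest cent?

The cheapest plan sits at a corner of the feasible region — with two constraints it uses at most two foods.
milk only: max(38/9, 953/287) = 4.222 servings → $1.06.
lentils only: max(38/11, 953/33) = 28.88 servings → $23.10.
orange only: max(38/2, 953/50) = 19.06 servings → $11.44.
oats only: max(38/6, 953/33) = 28.88 servings → $10.11.
milk + lentils with both tight: 3.227 servings and 0.8143 servings → $1.46.
milk + orange with both tight: 0.04839 servings and 18.78 servings → $11.28.
milk + oats with both tight: 3.133 servings and 1.634 servings → $1.36.
lentils + orange: intersection lies outside the first quadrant.
lentils + oats: the both-tight solution has a negative serving — not a feasible corner.
orange + oats with both targets exact would need a negative amount; discard.
So the least-cost plan costs $1.06.

$1.06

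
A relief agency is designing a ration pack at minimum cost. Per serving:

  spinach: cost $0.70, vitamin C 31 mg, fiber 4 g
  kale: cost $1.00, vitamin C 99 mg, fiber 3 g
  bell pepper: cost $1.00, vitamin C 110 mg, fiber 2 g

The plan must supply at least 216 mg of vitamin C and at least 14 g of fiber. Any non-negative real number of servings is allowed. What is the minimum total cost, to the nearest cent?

A basic optimal solution has at most two foods positive. Try each food alone and each pair with both targets met exactly.
spinach only: max(216/31, 14/4) = 6.968 servings → $4.88.
kale only: max(216/99, 14/3) = 4.667 servings → $4.67.
bell pepper only: max(216/110, 14/2) = 7 servings → $7.00.
spinach + kale with both tight: 2.436 servings and 1.419 servings → $3.12.
spinach + bell pepper with both tight: 2.931 servings and 1.138 servings → $3.19.
kale + bell pepper with both targets exact would need a negative amount; discard.
Cheapest feasible corner: $3.12.

$3.12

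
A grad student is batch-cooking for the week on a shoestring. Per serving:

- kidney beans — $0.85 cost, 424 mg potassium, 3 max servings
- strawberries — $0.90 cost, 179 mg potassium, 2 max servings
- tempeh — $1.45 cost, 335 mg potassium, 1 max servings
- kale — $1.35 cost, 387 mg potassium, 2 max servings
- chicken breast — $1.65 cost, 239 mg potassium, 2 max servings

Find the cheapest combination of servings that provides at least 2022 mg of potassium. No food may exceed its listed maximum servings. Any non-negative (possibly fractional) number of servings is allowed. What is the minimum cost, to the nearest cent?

Cost per mg of potassium: kidney beans $0.0020, kale $0.0035, tempeh $0.0043, strawberries $0.0050, chicken breast $0.0069.
Take 3 servings of kidney beans: +1272.0 mg potassium for $2.55 (total $2.55, still need 750.0 mg).
Take 1.938 servings of kale: +750.0 mg potassium for $2.62 (total $5.17, still need 0.0 mg).
Filling from the cheapest source first is optimal under one linear minimum: $5.17.

$5.17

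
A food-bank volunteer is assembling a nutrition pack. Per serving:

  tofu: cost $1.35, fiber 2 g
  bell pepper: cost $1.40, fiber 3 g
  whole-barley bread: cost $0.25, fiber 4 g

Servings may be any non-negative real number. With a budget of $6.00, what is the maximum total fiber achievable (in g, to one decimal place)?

96.0 g

Fiber per dollar: whole-barley bread 16, bell pepper 2.143, tofu 1.481.
With no serving limits, spend the whole cost allowance on whole-barley bread: $6.00 / $0.25 × 4 g = 96.0 g.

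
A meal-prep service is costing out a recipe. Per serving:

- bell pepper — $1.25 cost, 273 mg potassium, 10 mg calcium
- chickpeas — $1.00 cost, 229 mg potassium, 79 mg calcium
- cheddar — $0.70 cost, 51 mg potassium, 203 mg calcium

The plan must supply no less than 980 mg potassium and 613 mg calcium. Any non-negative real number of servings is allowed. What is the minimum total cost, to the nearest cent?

At the optimum either one food covers both requirements or two foods hit both targets exactly; no other combination can be cheaper.
bell pepper only: max(980/273, 613/10) = 61.3 servings → $76.62.
chickpeas only: max(980/229, 613/79) = 7.759 servings → $7.76.
cheddar only: max(980/51, 613/203) = 19.22 servings → $13.45.
bell pepper + chickpeas: the both-tight solution has a negative serving — not a feasible corner.
bell pepper + cheddar with both tight: 3.054 servings and 2.869 servings → $5.83.
chickpeas + cheddar with both tight: 3.949 servings and 1.483 servings → $4.99.
The minimum over all feasible corners is $4.99.

$4.99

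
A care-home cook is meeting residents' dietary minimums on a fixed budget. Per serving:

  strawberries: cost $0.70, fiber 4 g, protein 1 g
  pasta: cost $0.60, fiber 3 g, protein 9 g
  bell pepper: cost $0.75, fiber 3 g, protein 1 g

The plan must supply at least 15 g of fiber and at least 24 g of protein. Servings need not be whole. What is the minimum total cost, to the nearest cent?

$2.81

strawberries only: max(15/4, 24/1) = 24 servings → $16.80.
pasta only: max(15/3, 24/9) = 5 servings → $3.00.
bell pepper only: max(15/3, 24/1) = 24 servings → $18.00.
strawberries + pasta with both tight: 1.909 servings and 2.455 servings → $2.81.
strawberries + bell pepper with both targets exact would need a negative amount; discard.
pasta + bell pepper with both tight: 2.375 servings and 2.625 servings → $3.39.
Cheapest feasible corner: $2.81.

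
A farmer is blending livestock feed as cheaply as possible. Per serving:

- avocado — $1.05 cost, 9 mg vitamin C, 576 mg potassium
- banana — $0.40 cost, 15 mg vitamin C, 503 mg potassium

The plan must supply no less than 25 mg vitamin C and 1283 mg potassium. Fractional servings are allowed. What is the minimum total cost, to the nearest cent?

$1.02

This is a tiny linear program; its minimum lies at a vertex of the feasible set. List the vertices and price them.
avocado only: max(25/9, 1283/576) = 2.778 servings → $2.92.
banana only: max(25/15, 1283/503) = 2.551 servings → $1.02.
avocado + banana with both tight: 1.622 servings and 0.6937 servings → $1.98.
The minimum over all feasible corners is $1.02.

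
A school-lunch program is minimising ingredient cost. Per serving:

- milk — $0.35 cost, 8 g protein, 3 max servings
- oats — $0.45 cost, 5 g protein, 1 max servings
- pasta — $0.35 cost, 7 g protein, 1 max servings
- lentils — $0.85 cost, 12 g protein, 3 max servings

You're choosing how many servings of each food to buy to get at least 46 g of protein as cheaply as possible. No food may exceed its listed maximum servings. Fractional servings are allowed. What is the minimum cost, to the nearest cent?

$2.46

Cost per g of protein: milk $0.0437, pasta $0.0500, lentils $0.0708, oats $0.0900.
Take 3 servings of milk: +24.0 g protein for $1.05 (total $1.05, still need 22.0 g).
Take 1 serving of pasta: +7.0 g protein for $0.35 (total $1.40, still need 15.0 g).
Take 1.25 servings of lentils: +15.0 g protein for $1.06 (total $2.46, still need 0.0 g).
Filling from the cheapest source first is optimal under one linear minimum: $2.46.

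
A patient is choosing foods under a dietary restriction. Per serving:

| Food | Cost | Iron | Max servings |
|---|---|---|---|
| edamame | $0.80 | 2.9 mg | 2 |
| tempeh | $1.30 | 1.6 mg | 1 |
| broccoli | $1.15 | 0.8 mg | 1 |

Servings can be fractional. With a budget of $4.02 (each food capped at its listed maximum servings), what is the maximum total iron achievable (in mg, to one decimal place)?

Iron per dollar: edamame 3.625, tempeh 1.231, broccoli 0.6957.
Take 2 servings of edamame: spends $1.60, +5.8 mg iron (running total 5.8 mg).
Take 1 serving of tempeh: spends $1.30, +1.6 mg iron (running total 7.4 mg).
Take 0.9739 servings of broccoli: spends $1.12, +0.8 mg iron (running total 8.2 mg).
Greedy by best ratio exhausts the cost allowance optimally: 8.2 mg.

8.2 mg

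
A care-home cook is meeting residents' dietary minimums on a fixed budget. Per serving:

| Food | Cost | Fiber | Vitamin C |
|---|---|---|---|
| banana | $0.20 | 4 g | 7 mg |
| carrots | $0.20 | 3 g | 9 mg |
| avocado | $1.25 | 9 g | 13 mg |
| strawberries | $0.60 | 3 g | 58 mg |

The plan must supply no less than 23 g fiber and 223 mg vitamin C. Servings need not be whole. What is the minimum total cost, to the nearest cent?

banana only: max(23/4, 223/7) = 31.86 servings → $6.37.
carrots only: max(23/3, 223/9) = 24.78 servings → $4.96.
avocado only: max(23/9, 223/13) = 17.15 servings → $21.44.
strawberries only: max(23/3, 223/58) = 7.667 servings → $4.60.
banana + carrots: the both-tight solution has a negative serving — not a feasible corner.
banana + avocado with both targets exact would need a negative amount; discard.
banana + strawberries with both tight: 3.152 servings and 3.464 servings → $2.71.
carrots + avocado: the both-tight solution has a negative serving — not a feasible corner.
carrots + strawberries with both tight: 4.524 servings and 3.143 servings → $2.79.
avocado + strawberries with both tight: 1.377 servings and 3.536 servings → $3.84.
Cheapest feasible corner: $2.71.

$2.71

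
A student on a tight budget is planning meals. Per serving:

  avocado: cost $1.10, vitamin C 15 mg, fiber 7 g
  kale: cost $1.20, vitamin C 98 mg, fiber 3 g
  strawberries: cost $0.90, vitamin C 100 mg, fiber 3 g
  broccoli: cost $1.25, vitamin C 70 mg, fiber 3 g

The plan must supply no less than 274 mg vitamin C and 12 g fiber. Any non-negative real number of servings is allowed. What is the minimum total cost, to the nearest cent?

$3.02

For a min-cost LP with two ≥-constraints, a basic feasible solution has at most two positive variables.
avocado only: max(274/15, 12/7) = 18.27 servings → $20.09.
kale only: max(274/98, 12/3) = 4 servings → $4.80.
strawberries only: max(274/100, 12/3) = 4 servings → $3.60.
broccoli only: max(274/70, 12/3) = 4 servings → $5.00.
avocado + kale with both tight: 0.5523 servings and 2.711 servings → $3.86.
avocado + strawberries with both tight: 0.5771 servings and 2.653 servings → $3.02.
avocado + broccoli with both tight: 0.04045 servings and 3.906 servings → $4.93.
kale + strawberries: the both-tight solution has a negative serving — not a feasible corner.
kale + broccoli with both targets exact would need a negative amount; discard.
strawberries + broccoli: intersection lies outside the first quadrant.
The minimum over all feasible corners is $3.02.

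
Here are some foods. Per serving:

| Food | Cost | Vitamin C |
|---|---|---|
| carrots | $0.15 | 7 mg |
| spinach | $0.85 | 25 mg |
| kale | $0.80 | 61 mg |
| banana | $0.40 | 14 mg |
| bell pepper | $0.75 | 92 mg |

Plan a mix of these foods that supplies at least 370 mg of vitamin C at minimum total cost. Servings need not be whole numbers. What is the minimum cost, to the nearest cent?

Cost per mg of vitamin C: bell pepper $0.0082, kale $0.0131, carrots $0.0214, banana $0.0286, spinach $0.0340.
With no serving limits, use only bell pepper: 370 mg / 92 mg = 4.022 servings × $0.75 = $3.02.

$3.02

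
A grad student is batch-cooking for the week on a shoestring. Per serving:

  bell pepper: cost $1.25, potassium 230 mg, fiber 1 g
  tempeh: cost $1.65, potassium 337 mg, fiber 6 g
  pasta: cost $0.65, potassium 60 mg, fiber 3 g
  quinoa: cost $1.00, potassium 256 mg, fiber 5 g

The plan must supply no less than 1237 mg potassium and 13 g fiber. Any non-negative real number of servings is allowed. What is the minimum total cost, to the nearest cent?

$4.83

Check every corner: each single food scaled to meet both minima, and each pair solved so both constraints bind.
bell pepper only: max(1237/230, 13/1) = 13 servings → $16.25.
tempeh only: max(1237/337, 13/6) = 3.671 servings → $6.06.
pasta only: max(1237/60, 13/3) = 20.62 servings → $13.40.
quinoa only: max(1237/256, 13/5) = 4.832 servings → $4.83.
bell pepper + tempeh with both tight: 2.916 servings and 1.681 servings → $6.42.
bell pepper + pasta with both tight: 4.652 servings and 2.783 servings → $7.62.
bell pepper + quinoa with both tight: 3.196 servings and 1.961 servings → $5.96.
tempeh + pasta: the both-tight solution has a negative serving — not a feasible corner.
tempeh + quinoa with both targets exact would need a negative amount; discard.
pasta + quinoa: the both-tight solution has a negative serving — not a feasible corner.
So the least-cost plan costs $4.83.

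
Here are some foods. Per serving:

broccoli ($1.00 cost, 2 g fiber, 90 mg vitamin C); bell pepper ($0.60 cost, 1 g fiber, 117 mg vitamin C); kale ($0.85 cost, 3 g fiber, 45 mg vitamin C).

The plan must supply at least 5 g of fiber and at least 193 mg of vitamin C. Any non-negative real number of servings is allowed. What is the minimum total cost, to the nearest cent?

$1.78

This is a tiny linear program; its minimum lies at a vertex of the feasible set. List the vertices and price them.
broccoli only: max(5/2, 193/90) = 2.5 servings → $2.50.
bell pepper only: max(5/1, 193/117) = 5 servings → $3.00.
kale only: max(5/3, 193/45) = 4.289 servings → $3.65.
broccoli + bell pepper with both targets exact would need a negative amount; discard.
broccoli + kale with both tight: 1.967 servings and 0.3556 servings → $2.27.
bell pepper + kale with both tight: 1.157 servings and 1.281 servings → $1.78.
So the least-cost plan costs $1.78.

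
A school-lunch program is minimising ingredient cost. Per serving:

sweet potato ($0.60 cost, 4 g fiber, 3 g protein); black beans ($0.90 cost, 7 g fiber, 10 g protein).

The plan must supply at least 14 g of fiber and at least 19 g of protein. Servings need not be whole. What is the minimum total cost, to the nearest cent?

$1.80

The cheapest plan sits at a corner of the feasible region — with two constraints it uses at most two foods.
sweet potato only: max(14/4, 19/3) = 6.333 servings → $3.80.
black beans only: max(14/7, 19/10) = 2 servings → $1.80.
sweet potato + black beans with both tight: 0.3684 servings and 1.789 servings → $1.83.
The minimum over all feasible corners is $1.80.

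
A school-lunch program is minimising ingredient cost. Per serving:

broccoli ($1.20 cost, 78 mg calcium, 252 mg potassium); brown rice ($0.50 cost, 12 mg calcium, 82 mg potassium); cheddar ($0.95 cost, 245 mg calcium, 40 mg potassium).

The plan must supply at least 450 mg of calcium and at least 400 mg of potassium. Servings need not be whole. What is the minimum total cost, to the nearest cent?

Two binding constraints pin down two serving amounts, so the optimal mix uses at most two foods. The candidates are each food alone (scaled to the tighter of calcium/potassium) and each pair with both constraints tight.
broccoli only: max(450/78, 400/252) = 5.769 servings → $6.92.
brown rice only: max(450/12, 400/82) = 37.5 servings → $18.75.
cheddar only: max(450/245, 400/40) = 10 servings → $9.50.
broccoli + brown rice with both targets exact would need a negative amount; discard.
broccoli + cheddar with both tight: 1.365 servings and 1.402 servings → $2.97.
brown rice + cheddar with both tight: 4.08 servings and 1.637 servings → $3.59.
So the least-cost plan costs $2.97.

$2.97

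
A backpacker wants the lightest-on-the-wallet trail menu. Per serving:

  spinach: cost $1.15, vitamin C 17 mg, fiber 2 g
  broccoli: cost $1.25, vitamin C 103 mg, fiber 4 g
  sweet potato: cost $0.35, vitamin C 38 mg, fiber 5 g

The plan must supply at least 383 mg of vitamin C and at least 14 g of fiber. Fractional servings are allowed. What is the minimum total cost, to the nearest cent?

spinach only: max(383/17, 14/2) = 22.53 servings → $25.91.
broccoli only: max(383/103, 14/4) = 3.718 servings → $4.65.
sweet potato only: max(383/38, 14/5) = 10.08 servings → $3.53.
spinach + broccoli: the both-tight solution has a negative serving — not a feasible corner.
spinach + sweet potato: intersection lies outside the first quadrant.
broccoli + sweet potato: the both-tight solution has a negative serving — not a feasible corner.
So the least-cost plan costs $3.53.

$3.53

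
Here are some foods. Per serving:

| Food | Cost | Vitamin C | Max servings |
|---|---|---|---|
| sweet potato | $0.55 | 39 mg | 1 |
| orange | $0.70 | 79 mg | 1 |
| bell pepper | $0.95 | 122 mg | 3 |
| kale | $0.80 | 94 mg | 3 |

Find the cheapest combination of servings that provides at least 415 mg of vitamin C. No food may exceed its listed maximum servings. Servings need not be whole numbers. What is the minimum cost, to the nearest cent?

Cost per mg of vitamin C: bell pepper $0.0078, kale $0.0085, orange $0.0089, sweet potato $0.0141.
Take 3 servings of bell pepper: +366.0 mg vitamin C for $2.85 (total $2.85, still need 49.0 mg).
Take 0.5213 servings of kale: +49.0 mg vitamin C for $0.42 (total $3.27, still need 0.0 mg).
Filling from the cheapest source first is optimal under one linear minimum: $3.27.

$3.27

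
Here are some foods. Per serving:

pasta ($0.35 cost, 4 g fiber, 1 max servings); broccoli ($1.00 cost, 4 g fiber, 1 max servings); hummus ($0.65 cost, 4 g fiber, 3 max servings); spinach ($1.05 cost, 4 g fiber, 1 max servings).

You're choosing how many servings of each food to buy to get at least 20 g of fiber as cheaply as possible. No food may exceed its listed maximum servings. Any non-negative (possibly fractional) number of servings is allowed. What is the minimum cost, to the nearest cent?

Cost per g of fiber: pasta $0.0875, hummus $0.1625, broccoli $0.2500, spinach $0.2625.
Take 1 serving of pasta: +4.0 g fiber for $0.35 (total $0.35, still need 16.0 g).
Take 3 servings of hummus: +12.0 g fiber for $1.95 (total $2.30, still need 4.0 g).
Take 1 serving of broccoli: +4.0 g fiber for $1.00 (total $3.30, still need 0.0 g).
Filling from the cheapest source first is optimal under one linear minimum: $3.30.

$3.30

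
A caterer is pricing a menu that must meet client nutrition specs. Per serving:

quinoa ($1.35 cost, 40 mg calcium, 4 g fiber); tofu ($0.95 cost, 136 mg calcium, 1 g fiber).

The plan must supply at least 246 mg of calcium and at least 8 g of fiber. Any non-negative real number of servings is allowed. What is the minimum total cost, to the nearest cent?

$3.51

The cheapest plan sits at a corner of the feasible region — with two constraints it uses at most two foods.
quinoa only: max(246/40, 8/4) = 6.15 servings → $8.30.
tofu only: max(246/136, 8/1) = 8 servings → $7.60.
quinoa + tofu with both tight: 1.671 servings and 1.317 servings → $3.51.
Cheapest feasible corner: $3.51.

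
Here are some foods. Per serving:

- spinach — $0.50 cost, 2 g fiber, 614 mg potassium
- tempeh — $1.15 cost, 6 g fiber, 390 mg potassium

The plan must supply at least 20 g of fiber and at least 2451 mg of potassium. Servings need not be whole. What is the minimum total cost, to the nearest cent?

Compare the cost at each extreme point of the feasible region.
spinach only: max(20/2, 2451/614) = 10 servings → $5.00.
tempeh only: max(20/6, 2451/390) = 6.285 servings → $7.23.
spinach + tempeh with both tight: 2.378 servings and 2.541 servings → $4.11.
So the least-cost plan costs $4.11.

$4.11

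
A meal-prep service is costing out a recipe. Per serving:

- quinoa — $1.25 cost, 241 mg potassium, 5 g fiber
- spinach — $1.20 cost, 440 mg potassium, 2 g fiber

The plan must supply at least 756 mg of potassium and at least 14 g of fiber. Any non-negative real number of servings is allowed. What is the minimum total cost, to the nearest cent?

$3.67

quinoa only: max(756/241, 14/5) = 3.137 servings → $3.92.
spinach only: max(756/440, 14/2) = 7 servings → $8.40.
quinoa + spinach with both tight: 2.705 servings and 0.2363 servings → $3.67.
So the least-cost plan costs $3.67.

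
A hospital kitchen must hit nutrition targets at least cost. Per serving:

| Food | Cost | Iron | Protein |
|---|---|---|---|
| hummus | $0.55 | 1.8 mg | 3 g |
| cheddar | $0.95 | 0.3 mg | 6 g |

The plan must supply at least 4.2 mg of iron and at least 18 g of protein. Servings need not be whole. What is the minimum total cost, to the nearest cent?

Minimising a linear cost over {iron ≥ 4.2, protein ≥ 18, servings ≥ 0} — the optimum is at a vertex, using one or two foods.
hummus only: max(4.2/1.8, 18/3) = 6 servings → $3.30.
cheddar only: max(4.2/0.3, 18/6) = 14 servings → $13.30.
hummus + cheddar with both tight: 2 servings and 2 servings → $3.00.
Cheapest feasible corner: $3.00.

$3.00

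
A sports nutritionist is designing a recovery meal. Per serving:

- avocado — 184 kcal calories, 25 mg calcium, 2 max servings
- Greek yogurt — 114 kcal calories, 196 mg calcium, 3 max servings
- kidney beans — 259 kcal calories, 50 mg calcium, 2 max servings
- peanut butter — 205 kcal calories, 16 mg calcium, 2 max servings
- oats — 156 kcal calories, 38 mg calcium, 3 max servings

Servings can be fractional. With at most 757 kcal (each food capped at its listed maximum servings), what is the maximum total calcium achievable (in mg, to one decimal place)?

Calcium per kcal: Greek yogurt 1.719, oats 0.2436, kidney beans 0.1931, avocado 0.1359, peanut butter 0.07805.
Take 3 servings of Greek yogurt: uses 342 kcal, +588.0 mg calcium (running total 588.0 mg).
Take 2.66 servings of oats: uses 415 kcal, +101.1 mg calcium (running total 689.1 mg).
Filling greedily by calcium-per-kcal is optimal for one linear limit, giving 689.1 mg.

689.1 mg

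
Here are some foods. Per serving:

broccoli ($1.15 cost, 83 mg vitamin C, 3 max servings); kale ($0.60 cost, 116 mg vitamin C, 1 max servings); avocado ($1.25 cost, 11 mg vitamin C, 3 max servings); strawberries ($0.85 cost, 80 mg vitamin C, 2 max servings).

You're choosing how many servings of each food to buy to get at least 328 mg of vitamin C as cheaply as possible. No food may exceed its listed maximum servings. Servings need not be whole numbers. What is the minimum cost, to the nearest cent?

$3.02

Cost per mg of vitamin C: kale $0.0052, strawberries $0.0106, broccoli $0.0139, avocado $0.1136.
Take 1 serving of kale: +116.0 mg vitamin C for $0.60 (total $0.60, still need 212.0 mg).
Take 2 servings of strawberries: +160.0 mg vitamin C for $1.70 (total $2.30, still need 52.0 mg).
Take 0.6265 servings of broccoli: +52.0 mg vitamin C for $0.72 (total $3.02, still need 0.0 mg).
Filling from the cheapest source first is optimal under one linear minimum: $3.02.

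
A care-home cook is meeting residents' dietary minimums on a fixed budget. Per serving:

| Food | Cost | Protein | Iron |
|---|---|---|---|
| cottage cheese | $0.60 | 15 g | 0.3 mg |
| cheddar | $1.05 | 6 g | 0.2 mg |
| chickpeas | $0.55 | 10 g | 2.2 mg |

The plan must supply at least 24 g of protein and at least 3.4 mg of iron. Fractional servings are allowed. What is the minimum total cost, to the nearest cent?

With two linear requirements the optimum uses one or two foods; enumerate the corners.
cottage cheese only: max(24/15, 3.4/0.3) = 11.33 servings → $6.80.
cheddar only: max(24/6, 3.4/0.2) = 17 servings → $17.85.
chickpeas only: max(24/10, 3.4/2.2) = 2.4 servings → $1.32.
cottage cheese + cheddar: intersection lies outside the first quadrant.
cottage cheese + chickpeas with both tight: 0.6267 servings and 1.46 servings → $1.18.
cheddar + chickpeas with both tight: 1.679 servings and 1.393 servings → $2.53.
The minimum over all feasible corners is $1.18.

$1.18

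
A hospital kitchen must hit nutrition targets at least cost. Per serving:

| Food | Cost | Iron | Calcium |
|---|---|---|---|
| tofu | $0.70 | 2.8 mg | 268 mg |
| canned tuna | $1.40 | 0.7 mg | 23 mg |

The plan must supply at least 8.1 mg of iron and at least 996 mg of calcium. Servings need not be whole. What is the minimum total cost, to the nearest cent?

$2.60

At the optimum either one food covers both requirements or two foods hit both targets exactly; no other combination can be cheaper.
tofu only: max(8.1/2.8, 996/268) = 3.716 servings → $2.60.
canned tuna only: max(8.1/0.7, 996/23) = 43.3 servings → $60.63.
tofu + canned tuna with both targets exact would need a negative amount; discard.
The minimum over all feasible corners is $2.60.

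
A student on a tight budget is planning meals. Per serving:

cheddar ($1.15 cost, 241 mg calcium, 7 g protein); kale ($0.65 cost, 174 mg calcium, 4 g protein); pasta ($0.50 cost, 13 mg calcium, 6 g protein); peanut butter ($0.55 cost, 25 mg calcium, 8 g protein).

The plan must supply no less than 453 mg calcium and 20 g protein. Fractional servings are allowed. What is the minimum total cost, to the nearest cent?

Compare the cost at each extreme point of the feasible region.
cheddar only: max(453/241, 20/7) = 2.857 servings → $3.29.
kale only: max(453/174, 20/4) = 5 servings → $3.25.
pasta only: max(453/13, 20/6) = 34.85 servings → $17.42.
peanut butter only: max(453/25, 20/8) = 18.12 servings → $9.97.
cheddar + kale: the both-tight solution has a negative serving — not a feasible corner.
cheddar + pasta with both tight: 1.814 servings and 1.217 servings → $2.69.
cheddar + peanut butter with both tight: 1.782 servings and 0.9407 servings → $2.57.
kale + pasta with both tight: 2.478 servings and 1.681 servings → $2.45.
kale + peanut butter with both tight: 2.418 servings and 1.291 servings → $2.28.
pasta + peanut butter: intersection lies outside the first quadrant.
Cheapest feasible corner: $2.28.

$2.28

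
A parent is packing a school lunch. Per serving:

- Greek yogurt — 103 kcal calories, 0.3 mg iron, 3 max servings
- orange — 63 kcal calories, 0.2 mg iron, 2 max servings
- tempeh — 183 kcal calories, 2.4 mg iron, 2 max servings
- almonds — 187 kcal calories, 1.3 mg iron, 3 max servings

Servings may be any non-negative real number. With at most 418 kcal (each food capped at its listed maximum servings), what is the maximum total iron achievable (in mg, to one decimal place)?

Iron per kcal: tempeh 0.01311, almonds 0.006952, orange 0.003175, Greek yogurt 0.002913.
Take 2 servings of tempeh: uses 366 kcal, +4.8 mg iron (running total 4.8 mg).
Take 0.2781 servings of almonds: uses 52 kcal, +0.4 mg iron (running total 5.2 mg).
Greedy by best ratio exhausts the calories allowance optimally: 5.2 mg.

5.2 mg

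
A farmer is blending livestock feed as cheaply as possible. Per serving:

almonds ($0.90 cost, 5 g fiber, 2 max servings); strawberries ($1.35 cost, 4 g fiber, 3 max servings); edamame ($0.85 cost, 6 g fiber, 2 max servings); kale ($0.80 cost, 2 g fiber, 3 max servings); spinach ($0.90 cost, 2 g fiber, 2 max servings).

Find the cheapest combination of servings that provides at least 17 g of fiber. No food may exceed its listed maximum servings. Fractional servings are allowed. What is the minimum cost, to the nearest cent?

Cost per g of fiber: edamame $0.1417, almonds $0.1800, strawberries $0.3375, kale $0.4000, spinach $0.4500.
Take 2 servings of edamame: +12.0 g fiber for $1.70 (total $1.70, still need 5.0 g).
Take 1 serving of almonds: +5.0 g fiber for $0.90 (total $2.60, still need 0.0 g).
Greedy by cheapest-per-g is optimal for a single linear constraint, so the minimum cost is $2.60.

$2.60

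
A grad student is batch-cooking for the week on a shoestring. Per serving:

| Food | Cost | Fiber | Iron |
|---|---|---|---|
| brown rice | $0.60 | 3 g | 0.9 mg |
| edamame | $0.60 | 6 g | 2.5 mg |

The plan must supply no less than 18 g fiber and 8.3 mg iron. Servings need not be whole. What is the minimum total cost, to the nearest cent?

$1.99

At the optimum either one food covers both requirements or two foods hit both targets exactly; no other combination can be cheaper.
brown rice only: max(18/3, 8.3/0.9) = 9.222 servings → $5.53.
edamame only: max(18/6, 8.3/2.5) = 3.32 servings → $1.99.
brown rice + edamame: intersection lies outside the first quadrant.
The minimum over all feasible corners is $1.99.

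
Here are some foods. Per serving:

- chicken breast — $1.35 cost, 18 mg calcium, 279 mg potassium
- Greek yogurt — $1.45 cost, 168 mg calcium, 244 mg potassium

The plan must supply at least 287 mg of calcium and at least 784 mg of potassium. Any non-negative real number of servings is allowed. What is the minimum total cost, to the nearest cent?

The cheapest plan sits at a corner of the feasible region — with two constraints it uses at most two foods.
chicken breast only: max(287/18, 784/279) = 15.94 servings → $21.52.
Greek yogurt only: max(287/168, 784/244) = 3.213 servings → $4.66.
chicken breast + Greek yogurt with both tight: 1.452 servings and 1.553 servings → $4.21.
The minimum over all feasible corners is $4.21.

$4.21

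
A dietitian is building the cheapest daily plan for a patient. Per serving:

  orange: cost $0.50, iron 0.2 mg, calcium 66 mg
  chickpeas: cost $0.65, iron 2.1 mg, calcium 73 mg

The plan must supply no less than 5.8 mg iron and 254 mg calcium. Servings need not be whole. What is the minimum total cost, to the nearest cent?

Check every corner: each single food scaled to meet both minima, and each pair solved so both constraints bind.
orange only: max(5.8/0.2, 254/66) = 29 servings → $14.50.
chickpeas only: max(5.8/2.1, 254/73) = 3.479 servings → $2.26.
orange + chickpeas with both tight: 0.8871 servings and 2.677 servings → $2.18.
So the least-cost plan costs $2.18.

$2.18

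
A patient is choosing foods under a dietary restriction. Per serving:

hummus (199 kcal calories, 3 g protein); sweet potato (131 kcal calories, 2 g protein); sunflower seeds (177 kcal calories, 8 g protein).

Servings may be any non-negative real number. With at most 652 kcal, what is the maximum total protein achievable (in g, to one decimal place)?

29.5 g

Protein per kcal: sunflower seeds 0.0452, sweet potato 0.01527, hummus 0.01508.
With no serving limits, spend the whole calories allowance on sunflower seeds: 652 kcal / 177 kcal × 8 g = 29.5 g.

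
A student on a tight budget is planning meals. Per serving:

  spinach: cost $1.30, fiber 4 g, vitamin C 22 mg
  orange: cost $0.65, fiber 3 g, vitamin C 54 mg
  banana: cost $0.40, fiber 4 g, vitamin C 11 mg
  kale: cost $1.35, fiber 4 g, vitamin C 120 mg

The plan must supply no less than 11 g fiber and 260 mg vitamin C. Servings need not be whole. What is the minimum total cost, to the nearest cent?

$3.01

This is a tiny linear program; its minimum lies at a vertex of the feasible set. List the vertices and price them.
spinach only: max(11/4, 260/22) = 11.82 servings → $15.36.
orange only: max(11/3, 260/54) = 4.815 servings → $3.13.
banana only: max(11/4, 260/11) = 23.64 servings → $9.45.
kale only: max(11/4, 260/120) = 2.75 servings → $3.71.
spinach + orange with both targets exact would need a negative amount; discard.
spinach + banana: intersection lies outside the first quadrant.
spinach + kale with both tight: 0.7143 servings and 2.036 servings → $3.68.
orange + banana: the both-tight solution has a negative serving — not a feasible corner.
orange + kale with both tight: 1.944 servings and 1.292 servings → $3.01.
banana + kale with both tight: 0.6422 servings and 2.108 servings → $3.10.
Cheapest feasible corner: $3.01.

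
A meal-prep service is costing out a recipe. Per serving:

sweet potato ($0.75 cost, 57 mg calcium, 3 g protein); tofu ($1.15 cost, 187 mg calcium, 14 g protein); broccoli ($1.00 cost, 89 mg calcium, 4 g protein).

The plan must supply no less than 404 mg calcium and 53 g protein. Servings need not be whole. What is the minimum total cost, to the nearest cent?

$4.35

Compare the cost at each extreme point of the feasible region.
sweet potato only: max(404/57, 53/3) = 17.67 servings → $13.25.
tofu only: max(404/187, 53/14) = 3.786 servings → $4.35.
broccoli only: max(404/89, 53/4) = 13.25 servings → $13.25.
sweet potato + tofu with both targets exact would need a negative amount; discard.
sweet potato + broccoli with both targets exact would need a negative amount; discard.
tofu + broccoli: the both-tight solution has a negative serving — not a feasible corner.
So the least-cost plan costs $4.35.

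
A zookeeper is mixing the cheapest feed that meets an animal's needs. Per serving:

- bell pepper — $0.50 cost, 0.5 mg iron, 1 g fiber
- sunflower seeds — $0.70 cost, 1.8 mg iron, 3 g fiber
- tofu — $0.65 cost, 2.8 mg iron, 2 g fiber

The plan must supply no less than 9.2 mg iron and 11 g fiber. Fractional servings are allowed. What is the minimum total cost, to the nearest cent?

$2.86

An LP optimum is at a vertex; with two nutrient constraints at most two foods are used. Check each candidate.
bell pepper only: max(9.2/0.5, 11/1) = 18.4 servings → $9.20.
sunflower seeds only: max(9.2/1.8, 11/3) = 5.111 servings → $3.58.
tofu only: max(9.2/2.8, 11/2) = 5.5 servings → $3.58.
bell pepper + sunflower seeds: the both-tight solution has a negative serving — not a feasible corner.
bell pepper + tofu with both tight: 6.889 servings and 2.056 servings → $4.78.
sunflower seeds + tofu with both tight: 2.583 servings and 1.625 servings → $2.86.
The minimum over all feasible corners is $2.86.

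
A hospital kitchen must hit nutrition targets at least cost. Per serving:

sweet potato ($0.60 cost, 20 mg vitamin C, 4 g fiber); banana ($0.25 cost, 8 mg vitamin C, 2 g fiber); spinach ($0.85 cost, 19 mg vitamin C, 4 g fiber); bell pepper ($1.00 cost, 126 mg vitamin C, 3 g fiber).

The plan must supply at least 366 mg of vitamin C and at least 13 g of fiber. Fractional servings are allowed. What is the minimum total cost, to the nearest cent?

$3.35

For a min-cost LP with two ≥-constraints, a basic feasible solution has at most two positive variables.
sweet potato only: max(366/20, 13/4) = 18.3 servings → $10.98.
banana only: max(366/8, 13/2) = 45.75 servings → $11.44.
spinach only: max(366/19, 13/4) = 19.26 servings → $16.37.
bell pepper only: max(366/126, 13/3) = 4.333 servings → $4.33.
sweet potato + banana with both targets exact would need a negative amount; discard.
sweet potato + spinach with both targets exact would need a negative amount; discard.
sweet potato + bell pepper with both tight: 1.216 servings and 2.712 servings → $3.44.
banana + spinach: the both-tight solution has a negative serving — not a feasible corner.
banana + bell pepper with both tight: 2.368 servings and 2.754 servings → $3.35.
spinach + bell pepper with both tight: 1.208 servings and 2.723 servings → $3.75.
The minimum over all feasible corners is $3.35.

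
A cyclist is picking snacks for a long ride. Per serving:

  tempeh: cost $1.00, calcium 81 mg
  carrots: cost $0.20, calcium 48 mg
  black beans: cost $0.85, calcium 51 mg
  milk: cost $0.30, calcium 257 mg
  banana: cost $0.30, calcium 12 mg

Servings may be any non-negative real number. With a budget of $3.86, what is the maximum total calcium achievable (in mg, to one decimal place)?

Calcium per dollar: milk 856.7, carrots 240, tempeh 81, black beans 60, banana 40.
With no serving limits, spend the whole cost allowance on milk: $3.86 / $0.30 × 257 mg = 3306.7 mg.

3306.7 mg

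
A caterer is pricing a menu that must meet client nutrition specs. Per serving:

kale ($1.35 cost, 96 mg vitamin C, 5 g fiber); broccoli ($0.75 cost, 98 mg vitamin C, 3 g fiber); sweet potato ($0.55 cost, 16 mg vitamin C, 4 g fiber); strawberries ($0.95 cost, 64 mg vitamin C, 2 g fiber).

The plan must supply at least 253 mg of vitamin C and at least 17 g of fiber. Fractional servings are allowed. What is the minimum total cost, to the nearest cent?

This is a tiny linear program; its minimum lies at a vertex of the feasible set. List the vertices and price them.
kale only: max(253/96, 17/5) = 3.4 servings → $4.59.
broccoli only: max(253/98, 17/3) = 5.667 servings → $4.25.
sweet potato only: max(253/16, 17/4) = 15.81 servings → $8.70.
strawberries only: max(253/64, 17/2) = 8.5 servings → $8.07.
kale + broccoli: intersection lies outside the first quadrant.
kale + sweet potato with both tight: 2.434 servings and 1.207 servings → $3.95.
kale + strawberries: intersection lies outside the first quadrant.
broccoli + sweet potato with both tight: 2.151 servings and 2.637 servings → $3.06.
broccoli + strawberries: intersection lies outside the first quadrant.
sweet potato + strawberries with both tight: 2.598 servings and 3.304 servings → $4.57.
Cheapest feasible corner: $3.06.

$3.06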